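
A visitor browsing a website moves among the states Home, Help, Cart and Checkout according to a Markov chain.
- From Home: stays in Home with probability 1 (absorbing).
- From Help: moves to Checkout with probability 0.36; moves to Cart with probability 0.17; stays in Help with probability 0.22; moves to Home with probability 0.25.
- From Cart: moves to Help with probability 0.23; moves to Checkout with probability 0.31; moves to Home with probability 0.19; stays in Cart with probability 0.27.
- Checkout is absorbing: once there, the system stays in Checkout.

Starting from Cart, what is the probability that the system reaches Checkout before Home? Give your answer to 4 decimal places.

Let h(s) be the probability of absorption at Checkout starting from transient state s. Then h(Checkout) = 1 and h(Home) = 0. By first-step analysis:
h(Help) = 0.25·0 + 0.22·h(Help) + 0.17·h(Cart) + 0.36·1
h(Cart) = 0.19·0 + 0.23·h(Help) + 0.27·h(Cart) + 0.31·1
Solving: h(Help) = 0.5949, h(Cart) = 0.6121.
Starting from Cart, the probability is 0.6121.

0.6121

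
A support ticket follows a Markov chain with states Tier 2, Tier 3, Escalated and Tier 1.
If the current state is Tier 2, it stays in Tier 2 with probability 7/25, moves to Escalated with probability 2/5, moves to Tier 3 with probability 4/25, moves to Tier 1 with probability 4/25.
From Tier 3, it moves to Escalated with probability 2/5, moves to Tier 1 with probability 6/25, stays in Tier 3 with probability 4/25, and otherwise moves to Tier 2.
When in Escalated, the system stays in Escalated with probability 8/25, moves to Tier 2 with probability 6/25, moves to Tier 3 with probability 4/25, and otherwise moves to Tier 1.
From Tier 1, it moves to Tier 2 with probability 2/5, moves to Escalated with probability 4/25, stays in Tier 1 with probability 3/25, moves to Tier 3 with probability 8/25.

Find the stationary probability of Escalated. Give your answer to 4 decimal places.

Let the stationary distribution be π with π = πP and π_1 + π_2 + π_3 + π_4 = 1.
π_1 = 0.28·π_1 + 0.2·π_2 + 0.24·π_3 + 0.4·π_4
π_2 = 0.16·π_1 + 0.16·π_2 + 0.16·π_3 + 0.32·π_4
π_3 = 0.4·π_1 + 0.4·π_2 + 0.32·π_3 + 0.16·π_4
Solving with the normalization constraint gives π = (0.2763, 0.1930, 0.3246, 0.2061).
So the stationary probability of Escalated is 0.3246.

0.3246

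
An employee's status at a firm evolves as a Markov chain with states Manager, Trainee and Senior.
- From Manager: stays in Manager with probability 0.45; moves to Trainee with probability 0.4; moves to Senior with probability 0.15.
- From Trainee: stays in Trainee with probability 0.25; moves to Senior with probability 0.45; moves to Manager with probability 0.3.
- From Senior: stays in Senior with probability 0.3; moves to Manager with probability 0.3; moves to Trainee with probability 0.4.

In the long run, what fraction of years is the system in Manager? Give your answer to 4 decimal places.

0.3529

Let the stationary distribution be π with π = πP and π_1 + π_2 + π_3 = 1.
π_1 = 0.45·π_1 + 0.3·π_2 + 0.3·π_3
π_2 = 0.4·π_1 + 0.25·π_2 + 0.4·π_3
Solving with the normalization constraint gives π = (0.3529, 0.3478, 0.2992).
So the stationary probability of Manager is 0.3529.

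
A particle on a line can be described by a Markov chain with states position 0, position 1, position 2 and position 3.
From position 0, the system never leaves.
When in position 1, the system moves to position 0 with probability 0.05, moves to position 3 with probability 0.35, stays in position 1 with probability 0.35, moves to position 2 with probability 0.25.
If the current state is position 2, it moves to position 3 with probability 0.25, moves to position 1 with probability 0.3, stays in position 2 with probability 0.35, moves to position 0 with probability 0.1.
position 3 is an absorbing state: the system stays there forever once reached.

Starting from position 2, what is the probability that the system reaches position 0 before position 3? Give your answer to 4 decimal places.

0.2302

Let h(s) be the probability of absorption at position 0 starting from transient state s. Then h(position 0) = 1 and h(position 3) = 0. By first-step analysis:
h(position 1) = 0.05·1 + 0.35·h(position 1) + 0.25·h(position 2) + 0.35·0
h(position 2) = 0.1·1 + 0.3·h(position 1) + 0.35·h(position 2) + 0.25·0
Solving: h(position 1) = 0.1655, h(position 2) = 0.2302.
Starting from position 2, the probability is 0.2302.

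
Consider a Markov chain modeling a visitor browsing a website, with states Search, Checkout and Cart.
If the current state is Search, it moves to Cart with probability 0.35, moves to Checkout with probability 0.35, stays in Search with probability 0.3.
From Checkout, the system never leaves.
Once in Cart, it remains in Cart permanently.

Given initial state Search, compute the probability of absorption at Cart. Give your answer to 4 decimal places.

Let h(s) be the probability of absorption at Cart starting from transient state s. Then h(Cart) = 1 and h(Checkout) = 0. By first-step analysis:
h(Search) = 0.3·h(Search) + 0.35·0 + 0.35·1
Solving: h(Search) = 0.5000.
Starting from Search, the probability is 0.5000.

0.5000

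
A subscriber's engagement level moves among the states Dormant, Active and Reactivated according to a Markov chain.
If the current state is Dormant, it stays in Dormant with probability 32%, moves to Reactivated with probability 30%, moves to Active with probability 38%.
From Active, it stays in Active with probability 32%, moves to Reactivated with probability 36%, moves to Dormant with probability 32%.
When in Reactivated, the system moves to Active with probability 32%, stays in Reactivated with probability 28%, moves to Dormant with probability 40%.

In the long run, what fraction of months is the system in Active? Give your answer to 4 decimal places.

Let the stationary distribution be π with π = πP and π_1 + π_2 + π_3 = 1.
π_1 = 0.32·π_1 + 0.32·π_2 + 0.4·π_3
π_2 = 0.38·π_1 + 0.32·π_2 + 0.32·π_3
Solving with the normalization constraint gives π = (0.3451, 0.3407, 0.3142).
So the stationary probability of Active is 0.3407.

0.3407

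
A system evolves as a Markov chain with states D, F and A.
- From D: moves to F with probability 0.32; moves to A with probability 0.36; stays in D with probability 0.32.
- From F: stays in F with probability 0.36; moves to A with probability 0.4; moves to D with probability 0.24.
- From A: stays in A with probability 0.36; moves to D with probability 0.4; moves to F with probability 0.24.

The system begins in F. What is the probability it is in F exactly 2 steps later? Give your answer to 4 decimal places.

Sum over the intermediate state after 1 step:
P = P(F→D)·P(D→F) + P(F→F)·P(F→F) + P(F→A)·P(A→F)
  = 0.24×0.32 + 0.36×0.36 + 0.4×0.24
  = 0.0768 + 0.1296 + 0.0960 = 0.3024

0.3024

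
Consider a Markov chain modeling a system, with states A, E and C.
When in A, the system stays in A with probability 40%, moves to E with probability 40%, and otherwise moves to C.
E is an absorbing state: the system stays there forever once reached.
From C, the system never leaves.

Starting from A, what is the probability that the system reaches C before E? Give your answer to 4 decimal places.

0.3333

Let h(s) be the probability of absorption at C starting from transient state s. Then h(C) = 1 and h(E) = 0. By first-step analysis:
h(A) = 0.4·h(A) + 0.4·0 + 0.2·1
Solving: h(A) = 0.3333.
Starting from A, the probability is 0.3333.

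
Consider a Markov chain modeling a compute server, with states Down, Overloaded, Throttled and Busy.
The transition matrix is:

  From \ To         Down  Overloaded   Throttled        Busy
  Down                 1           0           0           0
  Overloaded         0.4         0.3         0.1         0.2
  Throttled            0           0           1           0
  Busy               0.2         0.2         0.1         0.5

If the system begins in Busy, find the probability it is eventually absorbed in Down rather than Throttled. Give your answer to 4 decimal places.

Let h(s) be the probability of absorption at Down starting from transient state s. Then h(Down) = 1 and h(Throttled) = 0. By first-step analysis:
h(Overloaded) = 0.4·1 + 0.3·h(Overloaded) + 0.1·0 + 0.2·h(Busy)
h(Busy) = 0.2·1 + 0.2·h(Overloaded) + 0.1·0 + 0.5·h(Busy)
Solving: h(Overloaded) = 0.7742, h(Busy) = 0.7097.
Starting from Busy, the probability is 0.7097.

0.7097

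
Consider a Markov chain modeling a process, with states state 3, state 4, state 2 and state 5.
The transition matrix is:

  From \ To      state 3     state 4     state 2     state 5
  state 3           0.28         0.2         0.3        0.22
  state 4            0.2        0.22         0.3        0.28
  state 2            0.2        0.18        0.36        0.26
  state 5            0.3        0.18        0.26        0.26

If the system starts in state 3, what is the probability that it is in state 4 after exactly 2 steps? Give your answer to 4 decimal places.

Propagate the distribution vector 2 steps from state 3.
After 0 steps: (1.0000, 0.0000, 0.0000, 0.0000)
After 1 step: (0.2800, 0.2000, 0.3000, 0.2200)
After 2 steps: (0.2444, 0.1936, 0.3092, 0.2528)
P(in state 4 after 2 steps) = 0.1936

0.1936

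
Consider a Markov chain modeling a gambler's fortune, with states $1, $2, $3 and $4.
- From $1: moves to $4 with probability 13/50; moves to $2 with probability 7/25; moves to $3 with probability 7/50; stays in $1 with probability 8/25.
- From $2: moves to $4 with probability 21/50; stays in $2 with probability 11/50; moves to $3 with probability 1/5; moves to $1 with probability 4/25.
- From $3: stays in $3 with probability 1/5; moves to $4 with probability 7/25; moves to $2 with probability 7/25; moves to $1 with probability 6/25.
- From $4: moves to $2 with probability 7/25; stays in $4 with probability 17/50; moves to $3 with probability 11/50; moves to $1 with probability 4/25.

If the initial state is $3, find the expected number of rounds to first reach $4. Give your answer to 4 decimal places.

3.2028

Let t(s) be the expected number of rounds to first reach $4 from state s, with t($4) = 0. Conditioning on the first round:
t($1) = 1 + 0.32·t($1) + 0.28·t($2) + 0.14·t($3)
t($2) = 1 + 0.16·t($1) + 0.22·t($2) + 0.2·t($3)
t($3) = 1 + 0.24·t($1) + 0.28·t($2) + 0.2·t($3)
Solving: t($1) = 3.2725, t($2) = 2.7746, t($3) = 3.2028.
Expected rounds from $3 to $4: 3.2028.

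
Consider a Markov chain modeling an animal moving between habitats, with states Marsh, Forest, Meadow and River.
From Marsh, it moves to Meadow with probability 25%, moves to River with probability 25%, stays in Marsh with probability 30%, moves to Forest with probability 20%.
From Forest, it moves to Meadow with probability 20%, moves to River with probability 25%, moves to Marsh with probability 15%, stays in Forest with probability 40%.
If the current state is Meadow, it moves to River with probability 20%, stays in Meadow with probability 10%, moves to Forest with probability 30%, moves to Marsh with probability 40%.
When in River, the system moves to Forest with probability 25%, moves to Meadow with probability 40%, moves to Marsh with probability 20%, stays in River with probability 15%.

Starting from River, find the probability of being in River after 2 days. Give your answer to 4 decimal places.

0.2150

Propagate the distribution vector 2 days from River.
After 0 days: (0.0000, 0.0000, 0.0000, 1.0000)
After 1 day: (0.2000, 0.2500, 0.4000, 0.1500)
After 2 days: (0.2875, 0.2975, 0.2000, 0.2150)
P(in River after 2 days) = 0.2150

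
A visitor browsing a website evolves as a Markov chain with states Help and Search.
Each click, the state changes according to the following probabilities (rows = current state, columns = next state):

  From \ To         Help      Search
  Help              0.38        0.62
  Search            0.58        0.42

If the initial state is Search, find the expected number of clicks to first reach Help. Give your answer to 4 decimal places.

Let t(s) be the expected number of clicks to first reach Help from state s, with t(Help) = 0. Conditioning on the first click:
t(Search) = 1 + 0.42·t(Search)
Solving: t(Search) = 1.7241.
Expected clicks from Search to Help: 1.7241.

1.7241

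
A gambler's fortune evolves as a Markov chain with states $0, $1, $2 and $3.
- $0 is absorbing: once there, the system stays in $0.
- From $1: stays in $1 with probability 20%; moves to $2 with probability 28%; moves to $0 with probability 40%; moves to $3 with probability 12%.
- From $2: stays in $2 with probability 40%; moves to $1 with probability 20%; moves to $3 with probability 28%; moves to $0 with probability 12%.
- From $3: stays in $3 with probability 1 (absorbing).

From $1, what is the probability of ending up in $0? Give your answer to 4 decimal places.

0.6453

Let h(s) be the probability of absorption at $0 starting from transient state s. Then h($0) = 1 and h($3) = 0. By first-step analysis:
h($1) = 0.4·1 + 0.2·h($1) + 0.28·h($2) + 0.12·0
h($2) = 0.12·1 + 0.2·h($1) + 0.4·h($2) + 0.28·0
Solving: h($1) = 0.6453, h($2) = 0.4151.
Starting from $1, the probability is 0.6453.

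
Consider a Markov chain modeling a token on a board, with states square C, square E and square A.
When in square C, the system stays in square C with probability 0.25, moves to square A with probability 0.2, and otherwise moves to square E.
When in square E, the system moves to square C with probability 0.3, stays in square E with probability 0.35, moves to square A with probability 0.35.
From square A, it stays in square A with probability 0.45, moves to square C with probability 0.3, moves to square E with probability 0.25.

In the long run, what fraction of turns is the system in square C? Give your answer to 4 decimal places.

Let the stationary distribution be π with π = πP and π_1 + π_2 + π_3 = 1.
π_1 = 0.25·π_1 + 0.3·π_2 + 0.3·π_3
π_2 = 0.55·π_1 + 0.35·π_2 + 0.25·π_3
Solving with the normalization constraint gives π = (0.2857, 0.3730, 0.3413).
So the stationary probability of square C is 0.2857.

0.2857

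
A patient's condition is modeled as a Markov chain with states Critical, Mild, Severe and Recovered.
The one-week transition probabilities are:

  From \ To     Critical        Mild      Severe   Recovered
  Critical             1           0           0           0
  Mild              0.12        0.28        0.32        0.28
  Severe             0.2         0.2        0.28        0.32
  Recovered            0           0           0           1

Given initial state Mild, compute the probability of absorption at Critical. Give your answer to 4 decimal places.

Let h(s) be the probability of absorption at Critical starting from transient state s. Then h(Critical) = 1 and h(Recovered) = 0. By first-step analysis:
h(Mild) = 0.12·1 + 0.28·h(Mild) + 0.32·h(Severe) + 0.28·0
h(Severe) = 0.2·1 + 0.2·h(Mild) + 0.28·h(Severe) + 0.32·0
Solving: h(Mild) = 0.3310, h(Severe) = 0.3697.
Starting from Mild, the probability is 0.3310.

0.3310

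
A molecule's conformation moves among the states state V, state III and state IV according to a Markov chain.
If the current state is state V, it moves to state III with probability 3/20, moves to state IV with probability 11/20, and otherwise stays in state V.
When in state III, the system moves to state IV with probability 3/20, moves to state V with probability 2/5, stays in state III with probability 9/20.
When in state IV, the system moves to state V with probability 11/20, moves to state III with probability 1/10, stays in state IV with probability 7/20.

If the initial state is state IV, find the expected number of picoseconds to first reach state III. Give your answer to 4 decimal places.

8.1967

Let t(s) be the expected number of picoseconds to first reach state III from state s, with t(state III) = 0. Conditioning on the first picosecond:
t(state V) = 1 + 0.3·t(state V) + 0.55·t(state IV)
t(state IV) = 1 + 0.55·t(state V) + 0.35·t(state IV)
Solving: t(state V) = 7.8689, t(state IV) = 8.1967.
Expected picoseconds from state IV to state III: 8.1967.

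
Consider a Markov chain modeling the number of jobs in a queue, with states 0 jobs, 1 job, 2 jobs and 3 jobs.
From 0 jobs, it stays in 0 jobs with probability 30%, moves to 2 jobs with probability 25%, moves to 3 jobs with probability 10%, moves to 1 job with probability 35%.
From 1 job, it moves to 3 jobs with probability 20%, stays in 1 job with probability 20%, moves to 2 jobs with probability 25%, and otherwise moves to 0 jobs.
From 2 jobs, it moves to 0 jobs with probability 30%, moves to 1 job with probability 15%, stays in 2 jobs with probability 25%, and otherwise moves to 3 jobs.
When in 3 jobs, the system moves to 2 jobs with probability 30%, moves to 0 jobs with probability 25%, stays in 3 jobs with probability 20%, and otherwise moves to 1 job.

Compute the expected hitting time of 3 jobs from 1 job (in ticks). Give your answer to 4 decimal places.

Let t(s) be the expected number of ticks to first reach 3 jobs from state s, with t(3 jobs) = 0. Conditioning on the first tick:
t(0 jobs) = 1 + 0.3·t(0 jobs) + 0.35·t(1 job) + 0.25·t(2 jobs)
t(1 job) = 1 + 0.35·t(0 jobs) + 0.2·t(1 job) + 0.25·t(2 jobs)
t(2 jobs) = 1 + 0.3·t(0 jobs) + 0.15·t(1 job) + 0.25·t(2 jobs)
Solving: t(0 jobs) = 5.6790, t(1 job) = 5.1852, t(2 jobs) = 4.6420.
Expected ticks from 1 job to 3 jobs: 5.1852.

5.1852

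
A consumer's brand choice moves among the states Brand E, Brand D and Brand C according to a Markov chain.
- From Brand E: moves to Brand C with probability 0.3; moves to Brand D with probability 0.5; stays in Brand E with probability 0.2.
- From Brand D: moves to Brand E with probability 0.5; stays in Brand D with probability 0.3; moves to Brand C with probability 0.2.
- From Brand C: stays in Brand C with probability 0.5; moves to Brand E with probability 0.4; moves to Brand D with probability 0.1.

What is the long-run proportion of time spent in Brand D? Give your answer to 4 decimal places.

Let the stationary distribution be π with π = πP and π_1 + π_2 + π_3 = 1.
π_1 = 0.2·π_1 + 0.5·π_2 + 0.4·π_3
π_2 = 0.5·π_1 + 0.3·π_2 + 0.1·π_3
Solving with the normalization constraint gives π = (0.3587, 0.3043, 0.3370).
So the stationary probability of Brand D is 0.3043.

0.3043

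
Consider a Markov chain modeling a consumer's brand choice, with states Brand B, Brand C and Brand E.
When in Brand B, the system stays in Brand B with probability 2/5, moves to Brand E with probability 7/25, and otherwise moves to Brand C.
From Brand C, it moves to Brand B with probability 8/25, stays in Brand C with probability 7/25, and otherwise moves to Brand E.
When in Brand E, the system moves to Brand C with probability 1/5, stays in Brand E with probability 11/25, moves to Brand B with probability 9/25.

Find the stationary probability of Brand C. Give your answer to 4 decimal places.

Let the stationary distribution be π with π = πP and π_1 + π_2 + π_3 = 1.
π_1 = 0.4·π_1 + 0.32·π_2 + 0.36·π_3
π_2 = 0.32·π_1 + 0.28·π_2 + 0.2·π_3
Solving with the normalization constraint gives π = (0.3640, 0.2649, 0.3712).
So the stationary probability of Brand C is 0.2649.

0.2649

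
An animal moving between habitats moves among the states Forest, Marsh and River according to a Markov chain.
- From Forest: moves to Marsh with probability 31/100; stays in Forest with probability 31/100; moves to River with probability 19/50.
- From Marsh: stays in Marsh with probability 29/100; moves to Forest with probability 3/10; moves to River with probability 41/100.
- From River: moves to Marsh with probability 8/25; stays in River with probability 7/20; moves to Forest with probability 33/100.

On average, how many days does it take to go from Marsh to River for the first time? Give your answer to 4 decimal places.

Let t(s) be the expected number of days to first reach River from state s, with t(River) = 0. Conditioning on the first day:
t(Forest) = 1 + 0.31·t(Forest) + 0.31·t(Marsh)
t(Marsh) = 1 + 0.3·t(Forest) + 0.29·t(Marsh)
Solving: t(Forest) = 2.5699, t(Marsh) = 2.4943.
Expected days from Marsh to River: 2.4943.

2.4943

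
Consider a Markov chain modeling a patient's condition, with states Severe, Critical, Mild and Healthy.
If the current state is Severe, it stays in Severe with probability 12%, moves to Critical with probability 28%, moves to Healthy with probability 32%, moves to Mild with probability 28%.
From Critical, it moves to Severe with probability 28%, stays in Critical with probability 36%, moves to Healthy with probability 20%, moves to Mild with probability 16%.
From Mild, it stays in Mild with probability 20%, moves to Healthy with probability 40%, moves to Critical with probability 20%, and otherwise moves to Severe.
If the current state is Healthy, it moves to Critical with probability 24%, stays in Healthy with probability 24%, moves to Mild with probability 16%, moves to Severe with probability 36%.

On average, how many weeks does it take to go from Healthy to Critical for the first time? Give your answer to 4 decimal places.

Let t(s) be the expected number of weeks to first reach Critical from state s, with t(Critical) = 0. Conditioning on the first week:
t(Severe) = 1 + 0.12·t(Severe) + 0.28·t(Mild) + 0.32·t(Healthy)
t(Mild) = 1 + 0.2·t(Severe) + 0.2·t(Mild) + 0.4·t(Healthy)
t(Healthy) = 1 + 0.36·t(Severe) + 0.16·t(Mild) + 0.24·t(Healthy)
Solving: t(Severe) = 4.0076, t(Mild) = 4.3130, t(Healthy) = 4.1221.
Expected weeks from Healthy to Critical: 4.1221.

4.1221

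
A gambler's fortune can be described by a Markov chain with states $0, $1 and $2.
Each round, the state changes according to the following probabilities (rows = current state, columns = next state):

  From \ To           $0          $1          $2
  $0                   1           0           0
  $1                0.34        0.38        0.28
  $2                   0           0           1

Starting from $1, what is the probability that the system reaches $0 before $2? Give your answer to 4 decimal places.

Let h(s) be the probability of absorption at $0 starting from transient state s. Then h($0) = 1 and h($2) = 0. By first-step analysis:
h($1) = 0.34·1 + 0.38·h($1) + 0.28·0
Solving: h($1) = 0.5484.
Starting from $1, the probability is 0.5484.

0.5484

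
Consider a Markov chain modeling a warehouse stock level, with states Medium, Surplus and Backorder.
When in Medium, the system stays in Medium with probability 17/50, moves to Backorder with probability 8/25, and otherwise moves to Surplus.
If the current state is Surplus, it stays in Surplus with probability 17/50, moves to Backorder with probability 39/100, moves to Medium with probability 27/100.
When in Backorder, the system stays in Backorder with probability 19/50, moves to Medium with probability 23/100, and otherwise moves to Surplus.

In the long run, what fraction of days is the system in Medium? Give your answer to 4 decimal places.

Let the stationary distribution be π with π = πP and π_1 + π_2 + π_3 = 1.
π_1 = 0.34·π_1 + 0.27·π_2 + 0.23·π_3
π_2 = 0.34·π_1 + 0.34·π_2 + 0.39·π_3
Solving with the normalization constraint gives π = (0.2745, 0.3584, 0.3671).
So the stationary probability of Medium is 0.2745.

0.2745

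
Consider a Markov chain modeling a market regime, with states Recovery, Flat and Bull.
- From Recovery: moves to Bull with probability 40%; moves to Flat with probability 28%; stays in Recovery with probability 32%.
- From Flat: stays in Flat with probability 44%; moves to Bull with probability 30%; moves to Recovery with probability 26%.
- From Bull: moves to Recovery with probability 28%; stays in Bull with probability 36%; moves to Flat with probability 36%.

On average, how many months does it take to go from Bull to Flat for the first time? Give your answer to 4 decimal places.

2.9703

Let t(s) be the expected number of months to first reach Flat from state s, with t(Flat) = 0. Conditioning on the first month:
t(Recovery) = 1 + 0.32·t(Recovery) + 0.4·t(Bull)
t(Bull) = 1 + 0.28·t(Recovery) + 0.36·t(Bull)
Solving: t(Recovery) = 3.2178, t(Bull) = 2.9703.
Expected months from Bull to Flat: 2.9703.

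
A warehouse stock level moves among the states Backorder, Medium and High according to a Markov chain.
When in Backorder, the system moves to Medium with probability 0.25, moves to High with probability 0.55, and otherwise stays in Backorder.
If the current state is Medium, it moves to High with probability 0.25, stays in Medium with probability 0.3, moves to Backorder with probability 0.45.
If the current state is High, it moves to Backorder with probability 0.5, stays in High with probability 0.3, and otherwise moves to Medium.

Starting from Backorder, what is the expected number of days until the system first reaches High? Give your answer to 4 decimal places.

Let t(s) be the expected number of days to first reach High from state s, with t(High) = 0. Conditioning on the first day:
t(Backorder) = 1 + 0.2·t(Backorder) + 0.25·t(Medium)
t(Medium) = 1 + 0.45·t(Backorder) + 0.3·t(Medium)
Solving: t(Backorder) = 2.1229, t(Medium) = 2.7933.
Expected days from Backorder to High: 2.1229.

2.1229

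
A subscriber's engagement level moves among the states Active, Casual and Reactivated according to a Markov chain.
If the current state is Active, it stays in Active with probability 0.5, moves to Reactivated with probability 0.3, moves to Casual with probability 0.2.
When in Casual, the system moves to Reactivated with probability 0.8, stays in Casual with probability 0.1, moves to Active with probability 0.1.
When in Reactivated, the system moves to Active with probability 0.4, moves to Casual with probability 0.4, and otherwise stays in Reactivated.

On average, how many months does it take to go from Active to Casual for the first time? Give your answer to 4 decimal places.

3.9286

Let t(s) be the expected number of months to first reach Casual from state s, with t(Casual) = 0. Conditioning on the first month:
t(Active) = 1 + 0.5·t(Active) + 0.3·t(Reactivated)
t(Reactivated) = 1 + 0.4·t(Active) + 0.2·t(Reactivated)
Solving: t(Active) = 3.9286, t(Reactivated) = 3.2143.
Expected months from Active to Casual: 3.9286.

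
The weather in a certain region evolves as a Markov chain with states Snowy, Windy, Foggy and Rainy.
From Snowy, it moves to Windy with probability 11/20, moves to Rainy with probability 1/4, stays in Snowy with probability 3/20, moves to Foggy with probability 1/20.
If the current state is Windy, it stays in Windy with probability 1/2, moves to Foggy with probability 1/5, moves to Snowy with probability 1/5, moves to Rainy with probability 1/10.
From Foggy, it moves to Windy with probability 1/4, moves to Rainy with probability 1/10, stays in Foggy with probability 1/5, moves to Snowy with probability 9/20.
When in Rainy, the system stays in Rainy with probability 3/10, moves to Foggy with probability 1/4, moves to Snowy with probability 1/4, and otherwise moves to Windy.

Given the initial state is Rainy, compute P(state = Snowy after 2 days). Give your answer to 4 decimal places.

Propagate the distribution vector 2 days from Rainy.
After 0 days: (0.0000, 0.0000, 0.0000, 1.0000)
After 1 day: (0.2500, 0.2000, 0.2500, 0.3000)
After 2 days: (0.2650, 0.3600, 0.1775, 0.1975)
P(in Snowy after 2 days) = 0.2650

0.2650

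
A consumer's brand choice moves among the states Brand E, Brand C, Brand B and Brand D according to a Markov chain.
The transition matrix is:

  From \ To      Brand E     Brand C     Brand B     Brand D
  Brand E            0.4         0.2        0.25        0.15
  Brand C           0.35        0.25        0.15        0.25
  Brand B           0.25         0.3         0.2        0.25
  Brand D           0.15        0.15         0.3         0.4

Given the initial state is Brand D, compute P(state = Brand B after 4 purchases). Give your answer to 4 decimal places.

0.2299

Propagate the distribution vector 4 purchases from Brand D.
After 0 purchases: (0.0000, 0.0000, 0.0000, 1.0000)
After 1 purchase: (0.1500, 0.1500, 0.3000, 0.4000)
After 2 purchases: (0.2475, 0.2175, 0.2400, 0.2950)
After 3 purchases: (0.2794, 0.2201, 0.2310, 0.2695)
After 4 purchases: (0.2870, 0.2206, 0.2299, 0.2625)
P(in Brand B after 4 purchases) = 0.2299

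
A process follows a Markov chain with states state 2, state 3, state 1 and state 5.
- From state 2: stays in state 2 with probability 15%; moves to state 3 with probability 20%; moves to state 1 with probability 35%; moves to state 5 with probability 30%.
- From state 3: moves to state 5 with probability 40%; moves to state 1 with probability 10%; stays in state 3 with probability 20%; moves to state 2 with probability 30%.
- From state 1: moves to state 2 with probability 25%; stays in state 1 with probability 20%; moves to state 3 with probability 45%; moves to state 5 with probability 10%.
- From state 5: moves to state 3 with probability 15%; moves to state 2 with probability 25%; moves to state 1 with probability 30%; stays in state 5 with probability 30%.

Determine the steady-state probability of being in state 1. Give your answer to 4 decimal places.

Let the stationary distribution be π with π = πP and π_1 + π_2 + π_3 + π_4 = 1.
π_1 = 0.15·π_1 + 0.3·π_2 + 0.25·π_3 + 0.25·π_4
π_2 = 0.2·π_1 + 0.2·π_2 + 0.45·π_3 + 0.15·π_4
π_3 = 0.35·π_1 + 0.1·π_2 + 0.2·π_3 + 0.3·π_4
Solving with the normalization constraint gives π = (0.2384, 0.2459, 0.2389, 0.2768).
So the stationary probability of state 1 is 0.2389.

0.2389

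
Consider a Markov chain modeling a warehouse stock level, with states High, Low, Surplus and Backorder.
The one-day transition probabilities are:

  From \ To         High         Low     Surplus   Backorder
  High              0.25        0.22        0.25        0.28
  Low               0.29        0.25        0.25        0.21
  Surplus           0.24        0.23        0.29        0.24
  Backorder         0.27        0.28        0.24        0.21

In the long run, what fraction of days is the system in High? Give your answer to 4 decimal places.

Let the stationary distribution be π with π = πP and π_1 + π_2 + π_3 + π_4 = 1.
π_1 = 0.25·π_1 + 0.29·π_2 + 0.24·π_3 + 0.27·π_4
π_2 = 0.22·π_1 + 0.25·π_2 + 0.23·π_3 + 0.28·π_4
π_3 = 0.25·π_1 + 0.25·π_2 + 0.29·π_3 + 0.24·π_4
Solving with the normalization constraint gives π = (0.2619, 0.2441, 0.2580, 0.2361).
So the stationary probability of High is 0.2619.

0.2619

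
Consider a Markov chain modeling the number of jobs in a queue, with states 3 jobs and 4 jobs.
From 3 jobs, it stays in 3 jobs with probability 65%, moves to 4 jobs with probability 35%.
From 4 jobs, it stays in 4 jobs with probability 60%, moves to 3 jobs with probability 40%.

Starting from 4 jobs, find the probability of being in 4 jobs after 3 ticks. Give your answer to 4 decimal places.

Propagate the distribution vector 3 ticks from 4 jobs.
After 0 ticks: (0.0000, 1.0000)
After 1 tick: (0.4000, 0.6000)
After 2 ticks: (0.5000, 0.5000)
After 3 ticks: (0.5250, 0.4750)
P(in 4 jobs after 3 ticks) = 0.4750

0.4750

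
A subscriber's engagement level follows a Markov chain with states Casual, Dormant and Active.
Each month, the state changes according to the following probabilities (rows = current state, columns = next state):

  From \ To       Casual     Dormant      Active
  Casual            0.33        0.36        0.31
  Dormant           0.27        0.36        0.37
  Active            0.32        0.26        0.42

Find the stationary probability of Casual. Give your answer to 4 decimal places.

Let the stationary distribution be π with π = πP and π_1 + π_2 + π_3 = 1.
π_1 = 0.33·π_1 + 0.27·π_2 + 0.32·π_3
π_2 = 0.36·π_1 + 0.36·π_2 + 0.26·π_3
Solving with the normalization constraint gives π = (0.3069, 0.3230, 0.3701).
So the stationary probability of Casual is 0.3069.

0.3069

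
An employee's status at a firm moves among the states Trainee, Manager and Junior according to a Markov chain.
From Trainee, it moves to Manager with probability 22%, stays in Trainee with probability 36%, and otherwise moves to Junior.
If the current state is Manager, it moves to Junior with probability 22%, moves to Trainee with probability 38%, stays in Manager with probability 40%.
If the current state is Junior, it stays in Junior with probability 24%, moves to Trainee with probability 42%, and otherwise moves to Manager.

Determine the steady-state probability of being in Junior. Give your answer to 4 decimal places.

Let the stationary distribution be π with π = πP and π_1 + π_2 + π_3 = 1.
π_1 = 0.36·π_1 + 0.38·π_2 + 0.42·π_3
π_2 = 0.22·π_1 + 0.4·π_2 + 0.34·π_3
Solving with the normalization constraint gives π = (0.3844, 0.3126, 0.3029).
So the stationary probability of Junior is 0.3029.

0.3029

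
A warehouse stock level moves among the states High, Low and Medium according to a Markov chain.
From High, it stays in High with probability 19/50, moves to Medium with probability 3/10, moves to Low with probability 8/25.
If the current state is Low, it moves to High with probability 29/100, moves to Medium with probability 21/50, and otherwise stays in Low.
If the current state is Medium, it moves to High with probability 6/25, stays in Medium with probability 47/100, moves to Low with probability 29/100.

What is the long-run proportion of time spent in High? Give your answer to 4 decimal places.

0.2964

Let the stationary distribution be π with π = πP and π_1 + π_2 + π_3 = 1.
π_1 = 0.38·π_1 + 0.29·π_2 + 0.24·π_3
π_2 = 0.32·π_1 + 0.29·π_2 + 0.29·π_3
Solving with the normalization constraint gives π = (0.2964, 0.2989, 0.4047).
So the stationary probability of High is 0.2964.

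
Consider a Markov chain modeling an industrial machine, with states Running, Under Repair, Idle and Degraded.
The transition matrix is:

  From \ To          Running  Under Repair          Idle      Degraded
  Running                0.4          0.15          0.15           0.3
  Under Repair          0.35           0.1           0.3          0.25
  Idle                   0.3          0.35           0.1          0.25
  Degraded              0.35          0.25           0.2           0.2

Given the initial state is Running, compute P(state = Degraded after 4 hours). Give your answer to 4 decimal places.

Propagate the distribution vector 4 hours from Running.
After 0 hours: (1.0000, 0.0000, 0.0000, 0.0000)
After 1 hour: (0.4000, 0.1500, 0.1500, 0.3000)
After 2 hours: (0.3625, 0.2025, 0.1800, 0.2550)
After 3 hours: (0.3591, 0.2014, 0.1841, 0.2554)
After 4 hours: (0.3588, 0.2023, 0.1838, 0.2552)
P(in Degraded after 4 hours) = 0.2552

0.2552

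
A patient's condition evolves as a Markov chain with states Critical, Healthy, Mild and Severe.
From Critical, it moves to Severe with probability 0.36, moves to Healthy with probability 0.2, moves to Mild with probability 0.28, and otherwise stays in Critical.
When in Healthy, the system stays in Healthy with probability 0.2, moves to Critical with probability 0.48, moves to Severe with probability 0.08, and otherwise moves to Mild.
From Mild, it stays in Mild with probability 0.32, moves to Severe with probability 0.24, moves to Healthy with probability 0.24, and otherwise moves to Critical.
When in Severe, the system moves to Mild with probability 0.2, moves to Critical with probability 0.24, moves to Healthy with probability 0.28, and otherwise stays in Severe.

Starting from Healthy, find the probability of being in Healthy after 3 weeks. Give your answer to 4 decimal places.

Propagate the distribution vector 3 weeks from Healthy.
After 0 weeks: (0.0000, 1.0000, 0.0000, 0.0000)
After 1 week: (0.4800, 0.2000, 0.2400, 0.0800)
After 2 weeks: (0.2400, 0.2160, 0.2752, 0.2688)
After 3 weeks: (0.2616, 0.2325, 0.2609, 0.2450)
P(in Healthy after 3 weeks) = 0.2325

0.2325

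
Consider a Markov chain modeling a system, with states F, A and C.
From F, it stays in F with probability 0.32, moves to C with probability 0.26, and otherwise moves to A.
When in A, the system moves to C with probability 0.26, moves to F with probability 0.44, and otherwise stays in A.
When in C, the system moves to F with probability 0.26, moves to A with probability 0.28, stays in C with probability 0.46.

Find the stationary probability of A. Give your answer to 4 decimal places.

Let the stationary distribution be π with π = πP and π_1 + π_2 + π_3 = 1.
π_1 = 0.32·π_1 + 0.44·π_2 + 0.26·π_3
π_2 = 0.42·π_1 + 0.3·π_2 + 0.28·π_3
Solving with the normalization constraint gives π = (0.3406, 0.3344, 0.3250).
So the stationary probability of A is 0.3344.

0.3344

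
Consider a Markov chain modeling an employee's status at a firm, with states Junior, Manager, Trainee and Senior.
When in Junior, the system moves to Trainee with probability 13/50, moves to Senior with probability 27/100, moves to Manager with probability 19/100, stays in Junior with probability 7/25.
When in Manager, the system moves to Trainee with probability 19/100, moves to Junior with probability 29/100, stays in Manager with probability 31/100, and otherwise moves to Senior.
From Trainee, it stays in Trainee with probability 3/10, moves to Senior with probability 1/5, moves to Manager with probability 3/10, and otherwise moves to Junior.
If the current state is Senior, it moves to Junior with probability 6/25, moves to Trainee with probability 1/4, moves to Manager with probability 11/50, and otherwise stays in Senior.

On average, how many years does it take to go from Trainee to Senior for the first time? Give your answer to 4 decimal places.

Let t(s) be the expected number of years to first reach Senior from state s, with t(Senior) = 0. Conditioning on the first year:
t(Junior) = 1 + 0.28·t(Junior) + 0.19·t(Manager) + 0.26·t(Trainee)
t(Manager) = 1 + 0.29·t(Junior) + 0.31·t(Manager) + 0.19·t(Trainee)
t(Trainee) = 1 + 0.2·t(Junior) + 0.3·t(Manager) + 0.3·t(Trainee)
Solving: t(Junior) = 4.2113, t(Manager) = 4.4717, t(Trainee) = 4.5482.
Expected years from Trainee to Senior: 4.5482.

4.5482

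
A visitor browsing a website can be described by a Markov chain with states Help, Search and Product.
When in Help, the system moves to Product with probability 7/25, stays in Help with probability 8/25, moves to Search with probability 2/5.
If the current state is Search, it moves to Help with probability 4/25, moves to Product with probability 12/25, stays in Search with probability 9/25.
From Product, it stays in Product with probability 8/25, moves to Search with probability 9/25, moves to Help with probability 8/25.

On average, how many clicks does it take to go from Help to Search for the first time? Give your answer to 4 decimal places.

Let t(s) be the expected number of clicks to first reach Search from state s, with t(Search) = 0. Conditioning on the first click:
t(Help) = 1 + 0.32·t(Help) + 0.28·t(Product)
t(Product) = 1 + 0.32·t(Help) + 0.32·t(Product)
Solving: t(Help) = 2.5751, t(Product) = 2.6824.
Expected clicks from Help to Search: 2.5751.

2.5751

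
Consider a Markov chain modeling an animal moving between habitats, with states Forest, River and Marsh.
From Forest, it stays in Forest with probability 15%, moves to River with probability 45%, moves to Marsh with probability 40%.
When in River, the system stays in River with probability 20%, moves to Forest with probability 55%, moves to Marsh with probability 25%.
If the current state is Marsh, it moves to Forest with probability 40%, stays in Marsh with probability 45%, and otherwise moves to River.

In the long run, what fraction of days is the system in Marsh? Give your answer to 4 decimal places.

Let the stationary distribution be π with π = πP and π_1 + π_2 + π_3 = 1.
π_1 = 0.15·π_1 + 0.55·π_2 + 0.4·π_3
π_2 = 0.45·π_1 + 0.2·π_2 + 0.15·π_3
Solving with the normalization constraint gives π = (0.3523, 0.2691, 0.3786).
So the stationary probability of Marsh is 0.3786.

0.3786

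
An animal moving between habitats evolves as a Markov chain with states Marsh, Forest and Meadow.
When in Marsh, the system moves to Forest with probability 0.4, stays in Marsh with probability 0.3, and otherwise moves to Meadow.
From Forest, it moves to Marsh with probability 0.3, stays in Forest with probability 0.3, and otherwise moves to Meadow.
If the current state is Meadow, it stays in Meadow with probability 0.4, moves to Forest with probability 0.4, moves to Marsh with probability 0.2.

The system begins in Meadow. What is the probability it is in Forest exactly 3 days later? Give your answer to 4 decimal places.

0.3640

Propagate the distribution vector 3 days from Meadow.
After 0 days: (0.0000, 0.0000, 1.0000)
After 1 day: (0.2000, 0.4000, 0.4000)
After 2 days: (0.2600, 0.3600, 0.3800)
After 3 days: (0.2620, 0.3640, 0.3740)
P(in Forest after 3 days) = 0.3640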